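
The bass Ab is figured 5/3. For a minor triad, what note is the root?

Ab

The figures 5/3 mean the root of the chord is in the bass. If Ab is the root of a minor triad, the root is Ab (chord tones Ab–Cb–Eb).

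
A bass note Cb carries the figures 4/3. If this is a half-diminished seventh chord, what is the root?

The figures 4/3 mean the fifth of the chord is in the bass. If Cb is the fifth of a half-diminished seventh chord, the root is F (chord tones F–Ab–Cb–Eb).

F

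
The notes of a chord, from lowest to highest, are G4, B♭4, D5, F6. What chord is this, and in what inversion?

The pitch classes G, Bb, D, F arrange in thirds as G–Bb–D–F: a G minor seventh chord.
The lowest note is G, the root of the chord, so this is root position (figured bass 7).

G minor seventh, root position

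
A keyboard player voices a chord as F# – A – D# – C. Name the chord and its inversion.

D# diminished seventh, first inversion

The pitch classes F#, A, D#, C arrange in thirds as D#–F#–A–C: a D# diminished seventh chord.
With the third (F#) in the bass, the chord is in first inversion (figured bass 6/5).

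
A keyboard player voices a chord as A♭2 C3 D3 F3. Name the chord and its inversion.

D half-diminished seventh, second inversion

Reducing to letter names: Ab, C, D, F. These stack in thirds as D–F–Ab–C — a D half-diminished seventh chord.
Ab is the fifth of D half-diminished seventh; fifth in the bass means second inversion (figured bass 4/3).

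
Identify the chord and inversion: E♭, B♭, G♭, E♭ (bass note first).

Eb minor, root position

The distinct note names are Eb, Bb, Gb. Stacked in thirds they read Eb–Gb–Bb, which is a minor triad on Eb.
With the root (Eb) in the bass, the chord is in root position (figured bass 5/3).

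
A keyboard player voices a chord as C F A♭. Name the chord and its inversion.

F minor, second inversion

Reducing to letter names: C, F, Ab. These stack in thirds as F–Ab–C — an F minor triad.
With the fifth (C) in the bass, the chord is in second inversion (figured bass 6/4).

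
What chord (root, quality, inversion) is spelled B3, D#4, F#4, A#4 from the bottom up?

B major seventh, root position

The distinct note names are B, D#, F#, A#. Stacked in thirds they read B–D#–F#–A#, which is a major seventh chord on B.
B is the root of B major seventh; root in the bass means root position (figured bass 7).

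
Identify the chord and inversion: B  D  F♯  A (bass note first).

B minor seventh, root position

Reducing to letter names: B, D, F#, A. These stack in thirds as B–D–F#–A — a B minor seventh chord.
The lowest note is B, the root of the chord, so this is root position (figured bass 7).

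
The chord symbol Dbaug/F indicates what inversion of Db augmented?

Dbaug/F means Db augmented with F in the bass. F is the third of Db augmented (Db–F–A), so this is first inversion.

first inversion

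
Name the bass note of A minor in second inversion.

E

The fifth of A minor (A–C–E) is E; that is the bass in second inversion.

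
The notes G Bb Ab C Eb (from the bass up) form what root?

Ab

G, Bb, Ab, C, Eb are the tones of an Ab major ninth chord (Ab–C–Eb–G–Bb), making Ab the root.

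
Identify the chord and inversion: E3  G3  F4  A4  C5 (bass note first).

Reducing to letter names: E, G, F, A, C. These stack in thirds as F–A–C–E–G — an F major ninth chord.
E is the seventh of F major ninth; seventh in the bass means third inversion.

F major ninth, third inversion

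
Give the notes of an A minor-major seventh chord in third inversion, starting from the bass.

G#, A, C, E

A minor-major seventh is A–C–E–G#. Third inversion puts the seventh (G#) in the bass, with the remaining tones above: G#, A, C, E.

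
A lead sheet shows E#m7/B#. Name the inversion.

E#m7/B# means E# minor seventh with B# in the bass. B# is the fifth of E# minor seventh (E#–G#–B#–D#), so this is second inversion.

second inversion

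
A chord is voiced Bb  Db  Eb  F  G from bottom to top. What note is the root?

Eb

Bb, Db, Eb, F, G are the tones of an Eb dominant ninth chord (Eb–G–Bb–Db–F), making Eb the root.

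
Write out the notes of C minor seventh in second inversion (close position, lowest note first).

C minor seventh is C–Eb–G–Bb. Second inversion puts the fifth (G) in the bass, with the remaining tones above: G, Bb, C, Eb.

G, Bb, C, Eb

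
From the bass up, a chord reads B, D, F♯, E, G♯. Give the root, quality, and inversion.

Reducing to letter names: B, D, F#, E, G#. These stack in thirds as E–G#–B–D–F# — an E dominant ninth chord.
With the fifth (B) in the bass, the chord is in second inversion.

E dominant ninth, second inversion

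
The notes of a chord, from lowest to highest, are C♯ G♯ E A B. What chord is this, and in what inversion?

A major ninth, first inversion

The distinct note names are C#, G#, E, A, B. Stacked in thirds they read A–C#–E–G#–B, which is a major ninth chord on A.
C# is the third of A major ninth; third in the bass means first inversion.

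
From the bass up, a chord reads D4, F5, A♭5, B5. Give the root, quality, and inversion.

The distinct note names are D, F, Ab, B. Stacked in thirds they read B–D–F–Ab, which is a diminished seventh chord on B.
D is the third of B diminished seventh; third in the bass means first inversion (figured bass 6/5).

B diminished seventh, first inversion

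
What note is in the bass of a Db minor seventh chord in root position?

Db

The root of Db minor seventh (Db–Fb–Ab–Cb) is Db; that is the bass in root position.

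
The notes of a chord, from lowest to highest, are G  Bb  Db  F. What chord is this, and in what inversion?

G half-diminished seventh, root position

The distinct note names are G, Bb, Db, F. Stacked in thirds they read G–Bb–Db–F, which is a half-diminished seventh chord on G.
G is the root of G half-diminished seventh; root in the bass means root position (figured bass 7).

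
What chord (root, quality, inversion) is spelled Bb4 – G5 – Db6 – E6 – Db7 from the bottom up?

E diminished seventh, second inversion

Reducing to letter names: Bb, G, Db, E. These stack in thirds as E–G–Bb–Db — an E diminished seventh chord.
The lowest note is Bb, the fifth of the chord, so this is second inversion (figured bass 4/3).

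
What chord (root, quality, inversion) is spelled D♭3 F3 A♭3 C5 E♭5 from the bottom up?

The pitch classes Db, F, Ab, C, Eb arrange in thirds as Db–F–Ab–C–Eb: a Db major ninth chord.
Db is the root of Db major ninth; root in the bass means root position.

Db major ninth, root position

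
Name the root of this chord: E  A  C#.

A

E, A, C# are the tones of an A major triad (A–C#–E), making A the root.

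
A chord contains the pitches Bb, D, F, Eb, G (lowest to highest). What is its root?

Eb

The distinct letter names are Bb, D, F, Eb, G. Arranged as a stack of thirds they read Eb–G–Bb–D–F, so Eb is the root (an Eb major ninth chord).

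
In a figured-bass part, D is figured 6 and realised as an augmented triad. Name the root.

Bb

The figures 6 mean the third of the chord is in the bass. If D is the third of an augmented triad, the root is Bb (chord tones Bb–D–F#).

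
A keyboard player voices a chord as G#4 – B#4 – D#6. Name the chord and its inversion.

The pitch classes G#, B#, D# arrange in thirds as G#–B#–D#: a G# major triad.
G# is the root of G# major; root in the bass means root position (figured bass 5/3).

G# major, root position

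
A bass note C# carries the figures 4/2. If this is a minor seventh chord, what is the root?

D#

The figures 4/2 mean the seventh of the chord is in the bass. If C# is the seventh of a minor seventh chord, the root is D# (chord tones D#–F#–A#–C#).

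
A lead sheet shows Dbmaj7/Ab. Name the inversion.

Dbmaj7/Ab means Db major seventh with Ab in the bass. Ab is the fifth of Db major seventh (Db–F–Ab–C), so this is second inversion.

second inversion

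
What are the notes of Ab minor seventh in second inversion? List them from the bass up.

Eb, Gb, Ab, Cb

Ab minor seventh is Ab–Cb–Eb–Gb. Second inversion puts the fifth (Eb) in the bass, with the remaining tones above: Eb, Gb, Ab, Cb.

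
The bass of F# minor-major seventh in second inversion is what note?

In second inversion the fifth is lowest. For F# minor-major seventh (F#–A–C#–E#) that is C#.

C#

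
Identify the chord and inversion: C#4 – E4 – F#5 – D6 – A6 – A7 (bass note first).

D major ninth, third inversion

The distinct note names are C#, E, F#, D, A. Stacked in thirds they read D–F#–A–C#–E, which is a major ninth chord on D.
C# is the seventh of D major ninth; seventh in the bass means third inversion.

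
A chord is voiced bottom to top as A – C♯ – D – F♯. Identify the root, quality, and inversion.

D major seventh, second inversion

Reducing to letter names: A, C#, D, F#. These stack in thirds as D–F#–A–C# — a D major seventh chord.
A is the fifth of D major seventh; fifth in the bass means second inversion (figured bass 4/3).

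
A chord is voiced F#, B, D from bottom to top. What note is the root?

B

The distinct letter names are F#, B, D. Arranged as a stack of thirds they read B–D–F#, so B is the root (a B minor triad).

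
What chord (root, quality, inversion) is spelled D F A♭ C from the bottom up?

D half-diminished seventh, root position

The distinct note names are D, F, Ab, C. Stacked in thirds they read D–F–Ab–C, which is a half-diminished seventh chord on D.
The lowest note is D, the root of the chord, so this is root position (figured bass 7).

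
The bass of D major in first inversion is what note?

F#

The third of D major (D–F#–A) is F#; that is the bass in first inversion.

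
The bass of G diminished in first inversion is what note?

Bb

In first inversion the third is lowest. For G diminished (G–Bb–Db) that is Bb.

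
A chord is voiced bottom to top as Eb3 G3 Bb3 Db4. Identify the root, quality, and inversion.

Eb dominant seventh, root position

The pitch classes Eb, G, Bb, Db arrange in thirds as Eb–G–Bb–Db: an Eb dominant seventh chord.
The lowest note is Eb, the root of the chord, so this is root position (figured bass 7).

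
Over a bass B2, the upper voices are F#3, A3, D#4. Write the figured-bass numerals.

7

The notes B, F#, A, D# stack in thirds as B–D#–F#–A — a B dominant seventh chord. The bass B is the root, so this is root position: figured 7.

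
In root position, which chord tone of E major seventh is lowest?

E major seventh is E–G#–B–D#. Root position places the root in the bass: E.

E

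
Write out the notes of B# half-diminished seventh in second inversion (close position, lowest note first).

F#, A#, B#, D#

B# half-diminished seventh is B#–D#–F#–A#. Second inversion puts the fifth (F#) in the bass, with the remaining tones above: F#, A#, B#, D#.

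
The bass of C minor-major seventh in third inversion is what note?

C minor-major seventh is C–Eb–G–B. Third inversion places the seventh in the bass: B.

B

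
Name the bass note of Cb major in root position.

Cb

Cb major is Cb–Eb–Gb. Root position places the root in the bass: Cb.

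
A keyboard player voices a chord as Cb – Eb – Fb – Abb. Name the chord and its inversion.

The pitch classes Cb, Eb, Fb, Abb arrange in thirds as Fb–Abb–Cb–Eb: an Fb minor-major seventh chord.
With the fifth (Cb) in the bass, the chord is in second inversion (figured bass 4/3).

Fb minor-major seventh, second inversion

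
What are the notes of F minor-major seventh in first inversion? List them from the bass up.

Ab, C, E, F

Spelling F minor-major seventh: F–Ab–C–E. In first inversion the third is bass, giving Ab, C, E, F from the bottom.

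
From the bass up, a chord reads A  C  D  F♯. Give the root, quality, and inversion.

The pitch classes A, C, D, F# arrange in thirds as D–F#–A–C: a D dominant seventh chord.
With the fifth (A) in the bass, the chord is in second inversion (figured bass 4/3).

D dominant seventh, second inversion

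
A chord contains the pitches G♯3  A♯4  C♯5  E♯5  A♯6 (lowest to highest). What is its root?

The distinct letter names are G#, A#, C#, E#. Arranged as a stack of thirds they read A#–C#–E#–G#, so A# is the root (an A# minor seventh chord).

A#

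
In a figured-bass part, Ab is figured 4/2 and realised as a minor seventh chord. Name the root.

Bb

The figures 4/2 mean the seventh of the chord is in the bass. If Ab is the seventh of a minor seventh chord, the root is Bb (chord tones Bb–Db–F–Ab).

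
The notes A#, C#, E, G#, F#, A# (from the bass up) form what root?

F#

Reordering A#, C#, E, G#, F# into stacked thirds gives F#–A#–C#–E–G#; the bottom of that stack, F#, is the root.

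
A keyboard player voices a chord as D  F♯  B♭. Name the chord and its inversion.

Bb augmented, first inversion

The distinct note names are D, F#, Bb. Stacked in thirds they read Bb–D–F#, which is an augmented triad on Bb.
The lowest note is D, the third of the chord, so this is first inversion (figured bass 6).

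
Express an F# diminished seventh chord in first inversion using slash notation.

First inversion of F# diminished seventh has the third (A) in the bass. As a slash chord: F#dim7/A.

F#dim7/A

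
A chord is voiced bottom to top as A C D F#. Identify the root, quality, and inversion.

D dominant seventh, second inversion

The pitch classes A, C, D, F# arrange in thirds as D–F#–A–C: a D dominant seventh chord.
The lowest note is A, the fifth of the chord, so this is second inversion (figured bass 4/3).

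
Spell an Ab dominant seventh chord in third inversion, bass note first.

Spelling Ab dominant seventh: Ab–C–Eb–Gb. In third inversion the seventh is bass, giving Gb, Ab, C, Eb from the bottom.

Gb, Ab, C, Eb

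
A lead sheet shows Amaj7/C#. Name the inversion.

first inversion

Amaj7/C# means A major seventh with C# in the bass. C# is the third of A major seventh (A–C#–E–G#), so this is first inversion.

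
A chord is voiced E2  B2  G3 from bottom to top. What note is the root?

E

E, B, G are the tones of an E minor triad (E–G–B), making E the root.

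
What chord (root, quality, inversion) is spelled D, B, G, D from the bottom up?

The pitch classes D, B, G arrange in thirds as G–B–D: a G major triad.
The lowest note is D, the fifth of the chord, so this is second inversion (figured bass 6/4).

G major, second inversion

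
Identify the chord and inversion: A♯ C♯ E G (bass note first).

A# diminished seventh, root position

The pitch classes A#, C#, E, G arrange in thirds as A#–C#–E–G: an A# diminished seventh chord.
A# is the root of A# diminished seventh; root in the bass means root position (figured bass 7).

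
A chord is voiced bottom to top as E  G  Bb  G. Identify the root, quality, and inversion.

E diminished, root position

Reducing to letter names: E, G, Bb. These stack in thirds as E–G–Bb — an E diminished triad.
With the root (E) in the bass, the chord is in root position (figured bass 5/3).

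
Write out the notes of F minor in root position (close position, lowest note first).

F minor is F–Ab–C. Root position puts the root (F) in the bass, with the remaining tones above: F, Ab, C.

F, Ab, C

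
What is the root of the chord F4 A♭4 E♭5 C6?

The distinct letter names are F, Ab, Eb, C. Arranged as a stack of thirds they read F–Ab–C–Eb, so F is the root (an F minor seventh chord).

F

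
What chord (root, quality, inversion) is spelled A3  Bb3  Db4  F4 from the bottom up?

Bb minor-major seventh, third inversion

The pitch classes A, Bb, Db, F arrange in thirds as Bb–Db–F–A: a Bb minor-major seventh chord.
With the seventh (A) in the bass, the chord is in third inversion (figured bass 4/2).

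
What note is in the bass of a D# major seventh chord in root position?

In root position the root is lowest. For D# major seventh (D#–F##–A#–C##) that is D#.

D#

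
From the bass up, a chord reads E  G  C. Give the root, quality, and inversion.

The distinct note names are E, G, C. Stacked in thirds they read C–E–G, which is a major triad on C.
E is the third of C major; third in the bass means first inversion (figured bass 6).

C major, first inversion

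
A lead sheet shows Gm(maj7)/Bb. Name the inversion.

first inversion

Gm(maj7)/Bb means G minor-major seventh with Bb in the bass. Bb is the third of G minor-major seventh (G–Bb–D–F#), so this is first inversion.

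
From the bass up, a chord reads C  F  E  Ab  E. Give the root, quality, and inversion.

F minor-major seventh, second inversion

The distinct note names are C, F, E, Ab. Stacked in thirds they read F–Ab–C–E, which is a minor-major seventh chord on F.
With the fifth (C) in the bass, the chord is in second inversion (figured bass 4/3).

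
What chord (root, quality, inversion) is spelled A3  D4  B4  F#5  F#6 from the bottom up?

The distinct note names are A, D, B, F#. Stacked in thirds they read B–D–F#–A, which is a minor seventh chord on B.
The lowest note is A, the seventh of the chord, so this is third inversion (figured bass 4/2).

B minor seventh, third inversion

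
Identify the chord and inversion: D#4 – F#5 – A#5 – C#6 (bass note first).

The pitch classes D#, F#, A#, C# arrange in thirds as D#–F#–A#–C#: a D# minor seventh chord.
D# is the root of D# minor seventh; root in the bass means root position (figured bass 7).

D# minor seventh, root position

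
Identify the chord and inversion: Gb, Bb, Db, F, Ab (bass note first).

Gb major ninth, root position

Reducing to letter names: Gb, Bb, Db, F, Ab. These stack in thirds as Gb–Bb–Db–F–Ab — a Gb major ninth chord.
The lowest note is Gb, the root of the chord, so this is root position.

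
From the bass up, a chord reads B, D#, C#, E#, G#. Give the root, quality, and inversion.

The distinct note names are B, D#, C#, E#, G#. Stacked in thirds they read C#–E#–G#–B–D#, which is a dominant ninth chord on C#.
The lowest note is B, the seventh of the chord, so this is third inversion.

C# dominant ninth, third inversion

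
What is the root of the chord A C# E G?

Reordering A, C#, E, G into stacked thirds gives A–C#–E–G; the bottom of that stack, A, is the root.

A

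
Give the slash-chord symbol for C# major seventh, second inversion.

C#maj7/G#

Second inversion of C# major seventh has the fifth (G#) in the bass. As a slash chord: C#maj7/G#.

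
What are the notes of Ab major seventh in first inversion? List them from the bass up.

The chord tones are Ab–C–Eb–G. With the third (C) lowest for first inversion: C, Eb, G, Ab.

C, Eb, G, Ab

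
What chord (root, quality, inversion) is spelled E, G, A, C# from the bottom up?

The distinct note names are E, G, A, C#. Stacked in thirds they read A–C#–E–G, which is a dominant seventh chord on A.
With the fifth (E) in the bass, the chord is in second inversion (figured bass 4/3).

A dominant seventh, second inversion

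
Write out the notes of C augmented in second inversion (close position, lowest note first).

The chord tones are C–E–G#. With the fifth (G#) lowest for second inversion: G#, C, E.

G#, C, E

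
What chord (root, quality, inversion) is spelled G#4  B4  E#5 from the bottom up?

E# diminished, first inversion

The pitch classes G#, B, E# arrange in thirds as E#–G#–B: an E# diminished triad.
G# is the third of E# diminished; third in the bass means first inversion (figured bass 6).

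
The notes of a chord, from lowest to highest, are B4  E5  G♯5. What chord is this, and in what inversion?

Reducing to letter names: B, E, G#. These stack in thirds as E–G#–B — an E major triad.
With the fifth (B) in the bass, the chord is in second inversion (figured bass 6/4).

E major, second inversion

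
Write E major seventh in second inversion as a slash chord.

Second inversion of E major seventh has the fifth (B) in the bass. As a slash chord: Emaj7/B.

Emaj7/B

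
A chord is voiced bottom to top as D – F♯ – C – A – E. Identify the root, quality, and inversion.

The distinct note names are D, F#, C, A, E. Stacked in thirds they read D–F#–A–C–E, which is a dominant ninth chord on D.
D is the root of D dominant ninth; root in the bass means root position.

D dominant ninth, root position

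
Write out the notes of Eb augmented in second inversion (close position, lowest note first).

Spelling Eb augmented: Eb–G–B. In second inversion the fifth is bass, giving B, Eb, G from the bottom.

B, Eb, G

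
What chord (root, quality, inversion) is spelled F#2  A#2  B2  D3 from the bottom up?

B minor-major seventh, second inversion

The distinct note names are F#, A#, B, D. Stacked in thirds they read B–D–F#–A#, which is a minor-major seventh chord on B.
F# is the fifth of B minor-major seventh; fifth in the bass means second inversion (figured bass 4/3).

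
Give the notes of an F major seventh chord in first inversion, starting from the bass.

A, C, E, F

The chord tones are F–A–C–E. With the third (A) lowest for first inversion: A, C, E, F.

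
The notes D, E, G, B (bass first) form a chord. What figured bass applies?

4/2

The notes D, E, G, B stack in thirds as E–G–B–D — an E minor seventh chord. The bass D is the seventh, so this is third inversion: figured 4/2.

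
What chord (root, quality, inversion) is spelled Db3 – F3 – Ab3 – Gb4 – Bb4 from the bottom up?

The distinct note names are Db, F, Ab, Gb, Bb. Stacked in thirds they read Gb–Bb–Db–F–Ab, which is a major ninth chord on Gb.
The lowest note is Db, the fifth of the chord, so this is second inversion.

Gb major ninth, second inversion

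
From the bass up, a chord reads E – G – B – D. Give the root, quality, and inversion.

E minor seventh, root position

Reducing to letter names: E, G, B, D. These stack in thirds as E–G–B–D — an E minor seventh chord.
E is the root of E minor seventh; root in the bass means root position (figured bass 7).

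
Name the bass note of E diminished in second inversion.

Bb

The fifth of E diminished (E–G–Bb) is Bb; that is the bass in second inversion.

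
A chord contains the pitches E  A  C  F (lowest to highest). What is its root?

F

The distinct letter names are E, A, C, F. Arranged as a stack of thirds they read F–A–C–E, so F is the root (an F major seventh chord).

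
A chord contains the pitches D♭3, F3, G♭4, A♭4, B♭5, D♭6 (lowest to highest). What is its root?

Reordering Db, F, Gb, Ab, Bb into stacked thirds gives Gb–Bb–Db–F–Ab; the bottom of that stack, Gb, is the root.

Gb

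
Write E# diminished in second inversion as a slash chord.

Second inversion of E# diminished has the fifth (B) in the bass. As a slash chord: E#dim/B.

E#dim/B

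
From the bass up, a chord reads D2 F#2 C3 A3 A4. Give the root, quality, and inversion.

D dominant seventh, root position

Reducing to letter names: D, F#, C, A. These stack in thirds as D–F#–A–C — a D dominant seventh chord.
With the root (D) in the bass, the chord is in root position (figured bass 7).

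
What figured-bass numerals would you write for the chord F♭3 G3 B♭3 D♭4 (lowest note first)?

4/2

The notes Fb, G, Bb, Db stack in thirds as G–Bb–Db–Fb — a G diminished seventh chord. The bass Fb is the seventh, so this is third inversion: figured 4/2.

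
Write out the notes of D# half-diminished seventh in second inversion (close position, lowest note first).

The chord tones are D#–F#–A–C#. With the fifth (A) lowest for second inversion: A, C#, D#, F#.

A, C#, D#, F#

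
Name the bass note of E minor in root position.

In root position the root is lowest. For E minor (E–G–B) that is E.

E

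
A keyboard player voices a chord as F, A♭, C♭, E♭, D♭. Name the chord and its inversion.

Reducing to letter names: F, Ab, Cb, Eb, Db. These stack in thirds as Db–F–Ab–Cb–Eb — a Db dominant ninth chord.
With the third (F) in the bass, the chord is in first inversion.

Db dominant ninth, first inversion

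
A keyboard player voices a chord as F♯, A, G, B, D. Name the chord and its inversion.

The pitch classes F#, A, G, B, D arrange in thirds as G–B–D–F#–A: a G major ninth chord.
With the seventh (F#) in the bass, the chord is in third inversion.

G major ninth, third inversion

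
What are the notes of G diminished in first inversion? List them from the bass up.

Spelling G diminished: G–Bb–Db. In first inversion the third is bass, giving Bb, Db, G from the bottom.

Bb, Db, G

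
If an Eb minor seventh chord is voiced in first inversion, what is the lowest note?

The third of Eb minor seventh (Eb–Gb–Bb–Db) is Gb; that is the bass in first inversion.

Gb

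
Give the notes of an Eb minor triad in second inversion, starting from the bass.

Bb, Eb, Gb

Spelling Eb minor: Eb–Gb–Bb. In second inversion the fifth is bass, giving Bb, Eb, Gb from the bottom.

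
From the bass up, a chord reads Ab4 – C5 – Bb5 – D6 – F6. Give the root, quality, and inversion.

Bb dominant ninth, third inversion

The distinct note names are Ab, C, Bb, D, F. Stacked in thirds they read Bb–D–F–Ab–C, which is a dominant ninth chord on Bb.
With the seventh (Ab) in the bass, the chord is in third inversion.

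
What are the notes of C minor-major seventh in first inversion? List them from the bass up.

Spelling C minor-major seventh: C–Eb–G–B. In first inversion the third is bass, giving Eb, G, B, C from the bottom.

Eb, G, B, C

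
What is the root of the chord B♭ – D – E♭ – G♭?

Eb

The distinct letter names are Bb, D, Eb, Gb. Arranged as a stack of thirds they read Eb–Gb–Bb–D, so Eb is the root (an Eb minor-major seventh chord).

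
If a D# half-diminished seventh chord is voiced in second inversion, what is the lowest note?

A

D# half-diminished seventh is D#–F#–A–C#. Second inversion places the fifth in the bass: A.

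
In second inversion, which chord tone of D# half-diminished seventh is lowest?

In second inversion the fifth is lowest. For D# half-diminished seventh (D#–F#–A–C#) that is A.

A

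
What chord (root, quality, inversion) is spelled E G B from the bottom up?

E minor, root position

The distinct note names are E, G, B. Stacked in thirds they read E–G–B, which is a minor triad on E.
With the root (E) in the bass, the chord is in root position (figured bass 5/3).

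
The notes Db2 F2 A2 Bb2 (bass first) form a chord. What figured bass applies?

The notes Db, F, A, Bb stack in thirds as Bb–Db–F–A — a Bb minor-major seventh chord. The bass Db is the third, so this is first inversion: figured 6/5.

6/5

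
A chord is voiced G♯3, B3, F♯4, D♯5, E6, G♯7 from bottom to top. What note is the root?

The distinct letter names are G#, B, F#, D#, E. Arranged as a stack of thirds they read E–G#–B–D#–F#, so E is the root (an E major ninth chord).

E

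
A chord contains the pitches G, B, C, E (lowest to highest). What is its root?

C

G, B, C, E are the tones of a C major seventh chord (C–E–G–B), making C the root.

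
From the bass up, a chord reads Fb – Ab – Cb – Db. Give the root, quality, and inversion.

Db minor seventh, first inversion

The distinct note names are Fb, Ab, Cb, Db. Stacked in thirds they read Db–Fb–Ab–Cb, which is a minor seventh chord on Db.
The lowest note is Fb, the third of the chord, so this is first inversion (figured bass 6/5).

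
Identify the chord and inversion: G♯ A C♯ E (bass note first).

The pitch classes G#, A, C#, E arrange in thirds as A–C#–E–G#: an A major seventh chord.
With the seventh (G#) in the bass, the chord is in third inversion (figured bass 4/2).

A major seventh, third inversion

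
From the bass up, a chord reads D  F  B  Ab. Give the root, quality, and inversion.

Reducing to letter names: D, F, B, Ab. These stack in thirds as B–D–F–Ab — a B diminished seventh chord.
The lowest note is D, the third of the chord, so this is first inversion (figured bass 6/5).

B diminished seventh, first inversion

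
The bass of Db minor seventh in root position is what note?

In root position the root is lowest. For Db minor seventh (Db–Fb–Ab–Cb) that is Db.

Db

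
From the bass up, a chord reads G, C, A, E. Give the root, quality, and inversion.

The distinct note names are G, C, A, E. Stacked in thirds they read A–C–E–G, which is a minor seventh chord on A.
With the seventh (G) in the bass, the chord is in third inversion (figured bass 4/2).

A minor seventh, third inversion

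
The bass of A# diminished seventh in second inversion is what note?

The fifth of A# diminished seventh (A#–C#–E–G) is E; that is the bass in second inversion.

E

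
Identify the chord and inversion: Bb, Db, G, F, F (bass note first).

The distinct note names are Bb, Db, G, F. Stacked in thirds they read G–Bb–Db–F, which is a half-diminished seventh chord on G.
With the third (Bb) in the bass, the chord is in first inversion (figured bass 6/5).

G half-diminished seventh, first inversion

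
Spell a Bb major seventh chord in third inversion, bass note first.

Spelling Bb major seventh: Bb–D–F–A. In third inversion the seventh is bass, giving A, Bb, D, F from the bottom.

A, Bb, D, F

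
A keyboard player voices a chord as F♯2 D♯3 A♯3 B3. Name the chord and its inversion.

The distinct note names are F#, D#, A#, B. Stacked in thirds they read B–D#–F#–A#, which is a major seventh chord on B.
The lowest note is F#, the fifth of the chord, so this is second inversion (figured bass 4/3).

B major seventh, second inversion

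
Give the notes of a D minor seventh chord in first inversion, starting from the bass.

D minor seventh is D–F–A–C. First inversion puts the third (F) in the bass, with the remaining tones above: F, A, C, D.

F, A, C, D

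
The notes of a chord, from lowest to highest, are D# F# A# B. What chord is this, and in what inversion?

B major seventh, first inversion

Reducing to letter names: D#, F#, A#, B. These stack in thirds as B–D#–F#–A# — a B major seventh chord.
The lowest note is D#, the third of the chord, so this is first inversion (figured bass 6/5).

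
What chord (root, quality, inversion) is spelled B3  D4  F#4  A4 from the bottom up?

Reducing to letter names: B, D, F#, A. These stack in thirds as B–D–F#–A — a B minor seventh chord.
The lowest note is B, the root of the chord, so this is root position (figured bass 7).

B minor seventh, root position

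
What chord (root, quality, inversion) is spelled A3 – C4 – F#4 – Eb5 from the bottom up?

F# diminished seventh, first inversion

The pitch classes A, C, F#, Eb arrange in thirds as F#–A–C–Eb: an F# diminished seventh chord.
The lowest note is A, the third of the chord, so this is first inversion (figured bass 6/5).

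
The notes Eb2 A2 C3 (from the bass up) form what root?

Eb, A, C are the tones of an A diminished triad (A–C–Eb), making A the root.

A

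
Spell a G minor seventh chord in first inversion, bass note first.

G minor seventh is G–Bb–D–F. First inversion puts the third (Bb) in the bass, with the remaining tones above: Bb, D, F, G.

Bb, D, F, G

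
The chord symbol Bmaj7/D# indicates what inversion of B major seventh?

Bmaj7/D# means B major seventh with D# in the bass. D# is the third of B major seventh (B–D#–F#–A#), so this is first inversion.

first inversion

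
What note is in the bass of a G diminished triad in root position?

G diminished is G–Bb–Db. Root position places the root in the bass: G.

G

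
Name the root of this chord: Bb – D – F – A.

Bb

Reordering Bb, D, F, A into stacked thirds gives Bb–D–F–A; the bottom of that stack, Bb, is the root.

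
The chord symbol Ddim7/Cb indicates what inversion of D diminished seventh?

Ddim7/Cb means D diminished seventh with Cb in the bass. Cb is the seventh of D diminished seventh (D–F–Ab–Cb), so this is third inversion.

third inversion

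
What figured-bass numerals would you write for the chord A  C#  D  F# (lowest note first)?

The notes A, C#, D, F# stack in thirds as D–F#–A–C# — a D major seventh chord. The bass A is the fifth, so this is second inversion: figured 4/3.

4/3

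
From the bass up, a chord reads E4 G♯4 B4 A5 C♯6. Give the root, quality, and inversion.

The pitch classes E, G#, B, A, C# arrange in thirds as A–C#–E–G#–B: an A major ninth chord.
E is the fifth of A major ninth; fifth in the bass means second inversion.

A major ninth, second inversion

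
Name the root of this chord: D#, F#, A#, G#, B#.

D#, F#, A#, G#, B# are the tones of a G# dominant ninth chord (G#–B#–D#–F#–A#), making G# the root.

G#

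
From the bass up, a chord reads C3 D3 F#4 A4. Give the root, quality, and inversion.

Reducing to letter names: C, D, F#, A. These stack in thirds as D–F#–A–C — a D dominant seventh chord.
C is the seventh of D dominant seventh; seventh in the bass means third inversion (figured bass 4/2).

D dominant seventh, third inversion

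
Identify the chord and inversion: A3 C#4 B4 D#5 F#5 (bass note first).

The distinct note names are A, C#, B, D#, F#. Stacked in thirds they read B–D#–F#–A–C#, which is a dominant ninth chord on B.
A is the seventh of B dominant ninth; seventh in the bass means third inversion.

B dominant ninth, third inversion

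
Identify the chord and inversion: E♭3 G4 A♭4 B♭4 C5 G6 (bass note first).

Ab major ninth, second inversion

Reducing to letter names: Eb, G, Ab, Bb, C. These stack in thirds as Ab–C–Eb–G–Bb — an Ab major ninth chord.
With the fifth (Eb) in the bass, the chord is in second inversion.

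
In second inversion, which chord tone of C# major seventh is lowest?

G#

In second inversion the fifth is lowest. For C# major seventh (C#–E#–G#–B#) that is G#.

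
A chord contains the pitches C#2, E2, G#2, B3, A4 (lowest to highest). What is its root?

A

Reordering C#, E, G#, B, A into stacked thirds gives A–C#–E–G#–B; the bottom of that stack, A, is the root.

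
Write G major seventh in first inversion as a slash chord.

First inversion of G major seventh has the third (B) in the bass. As a slash chord: Gmaj7/B.

Gmaj7/B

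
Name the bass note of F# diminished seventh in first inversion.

In first inversion the third is lowest. For F# diminished seventh (F#–A–C–Eb) that is A.

A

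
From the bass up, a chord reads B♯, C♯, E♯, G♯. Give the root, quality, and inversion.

C# major seventh, third inversion

The pitch classes B#, C#, E#, G# arrange in thirds as C#–E#–G#–B#: a C# major seventh chord.
The lowest note is B#, the seventh of the chord, so this is third inversion (figured bass 4/2).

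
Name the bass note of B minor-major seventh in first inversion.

D

The third of B minor-major seventh (B–D–F#–A#) is D; that is the bass in first inversion.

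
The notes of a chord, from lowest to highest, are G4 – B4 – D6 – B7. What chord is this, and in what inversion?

The pitch classes G, B, D arrange in thirds as G–B–D: a G major triad.
With the root (G) in the bass, the chord is in root position (figured bass 5/3).

G major, root position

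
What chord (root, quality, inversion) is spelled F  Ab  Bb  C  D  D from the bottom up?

The distinct note names are F, Ab, Bb, C, D. Stacked in thirds they read Bb–D–F–Ab–C, which is a dominant ninth chord on Bb.
The lowest note is F, the fifth of the chord, so this is second inversion.

Bb dominant ninth, second inversion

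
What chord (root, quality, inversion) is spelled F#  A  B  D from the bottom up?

B minor seventh, second inversion

Reducing to letter names: F#, A, B, D. These stack in thirds as B–D–F#–A — a B minor seventh chord.
The lowest note is F#, the fifth of the chord, so this is second inversion (figured bass 4/3).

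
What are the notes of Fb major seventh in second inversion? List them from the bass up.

Cb, Eb, Fb, Ab

Fb major seventh is Fb–Ab–Cb–Eb. Second inversion puts the fifth (Cb) in the bass, with the remaining tones above: Cb, Eb, Fb, Ab.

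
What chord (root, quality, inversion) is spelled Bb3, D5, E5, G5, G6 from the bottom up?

Reducing to letter names: Bb, D, E, G. These stack in thirds as E–G–Bb–D — an E half-diminished seventh chord.
With the fifth (Bb) in the bass, the chord is in second inversion (figured bass 4/3).

E half-diminished seventh, second inversion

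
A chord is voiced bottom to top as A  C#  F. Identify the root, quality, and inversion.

F augmented, first inversion

Reducing to letter names: A, C#, F. These stack in thirds as F–A–C# — an F augmented triad.
The lowest note is A, the third of the chord, so this is first inversion (figured bass 6).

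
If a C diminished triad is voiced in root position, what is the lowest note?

C

The root of C diminished (C–Eb–Gb) is C; that is the bass in root position.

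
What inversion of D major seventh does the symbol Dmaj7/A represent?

second inversion

Dmaj7/A means D major seventh with A in the bass. A is the fifth of D major seventh (D–F#–A–C#), so this is second inversion.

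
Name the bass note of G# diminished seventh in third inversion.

F

The seventh of G# diminished seventh (G#–B–D–F) is F; that is the bass in third inversion.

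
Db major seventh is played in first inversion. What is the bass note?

Db major seventh is Db–F–Ab–C. First inversion places the third in the bass: F.

F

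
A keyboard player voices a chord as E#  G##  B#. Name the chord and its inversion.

E# major, root position

The distinct note names are E#, G##, B#. Stacked in thirds they read E#–G##–B#, which is a major triad on E#.
E# is the root of E# major; root in the bass means root position (figured bass 5/3).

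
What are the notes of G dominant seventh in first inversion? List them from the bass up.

B, D, F, G

Spelling G dominant seventh: G–B–D–F. In first inversion the third is bass, giving B, D, F, G from the bottom.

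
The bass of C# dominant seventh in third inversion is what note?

B

In third inversion the seventh is lowest. For C# dominant seventh (C#–E#–G#–B) that is B.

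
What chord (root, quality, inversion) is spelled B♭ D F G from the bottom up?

G minor seventh, first inversion

The distinct note names are Bb, D, F, G. Stacked in thirds they read G–Bb–D–F, which is a minor seventh chord on G.
With the third (Bb) in the bass, the chord is in first inversion (figured bass 6/5).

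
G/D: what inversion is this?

G/D means G major with D in the bass. D is the fifth of G major (G–B–D), so this is second inversion.

second inversion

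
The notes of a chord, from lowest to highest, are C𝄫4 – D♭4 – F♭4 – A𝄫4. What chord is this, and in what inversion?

Reducing to letter names: Cbb, Db, Fb, Abb. These stack in thirds as Db–Fb–Abb–Cbb — a Db diminished seventh chord.
With the seventh (Cbb) in the bass, the chord is in third inversion (figured bass 4/2).

Db diminished seventh, third inversion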